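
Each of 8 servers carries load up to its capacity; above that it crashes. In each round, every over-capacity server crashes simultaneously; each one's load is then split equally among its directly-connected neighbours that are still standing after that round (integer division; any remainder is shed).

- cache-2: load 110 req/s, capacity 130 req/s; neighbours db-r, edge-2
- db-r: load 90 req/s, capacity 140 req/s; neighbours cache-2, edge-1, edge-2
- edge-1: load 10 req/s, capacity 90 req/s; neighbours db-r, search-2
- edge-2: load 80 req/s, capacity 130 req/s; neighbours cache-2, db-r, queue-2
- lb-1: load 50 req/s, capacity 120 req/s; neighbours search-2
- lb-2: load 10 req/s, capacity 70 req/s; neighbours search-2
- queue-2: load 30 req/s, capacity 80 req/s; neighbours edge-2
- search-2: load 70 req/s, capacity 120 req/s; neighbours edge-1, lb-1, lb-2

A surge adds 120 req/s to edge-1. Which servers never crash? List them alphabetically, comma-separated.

lb-1

Round 1 — edge-1 at 130 > 90. edge-1 crashes.
  edge-1 sheds 130 req/s to db-r, search-2: 65 each.
    db-r: 90+65 = 155 > 140
    search-2: 70+65 = 135 > 120
Round 2 — db-r, search-2 crash.
  db-r sheds 155 req/s to cache-2, edge-2: 77 each (1 lost).
    cache-2: 110+77 = 187 > 130
    edge-2: 80+77 = 157 > 130
  search-2 sheds 135 req/s to lb-1, lb-2: 67 each (1 lost).
    lb-1: 50+67 = 117 ≤ 120
    lb-2: 10+67 = 77 > 70
Round 3 — cache-2, edge-2, lb-2 crash.
  cache-2 sheds 187 req/s: no online neighbours, lost.
  edge-2 sheds 157 req/s to queue-2: 157 each.
    queue-2: 30+157 = 187 > 80
  lb-2 sheds 77 req/s: no online neighbours, lost.
Round 4 — queue-2 crashes.
  queue-2 sheds 187 req/s: no online neighbours, lost.
No further crashes.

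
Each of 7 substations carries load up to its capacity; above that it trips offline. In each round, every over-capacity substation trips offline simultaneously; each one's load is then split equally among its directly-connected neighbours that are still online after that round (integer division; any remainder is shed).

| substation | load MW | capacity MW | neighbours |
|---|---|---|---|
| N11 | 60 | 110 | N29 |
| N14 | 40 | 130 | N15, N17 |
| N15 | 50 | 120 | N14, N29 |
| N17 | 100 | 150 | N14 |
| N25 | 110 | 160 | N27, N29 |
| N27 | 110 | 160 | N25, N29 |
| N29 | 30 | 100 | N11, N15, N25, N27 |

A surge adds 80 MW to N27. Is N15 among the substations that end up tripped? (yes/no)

no

Round 1 — N27 at 190 > 160. N27 trips offline.
  N27 sheds 190 MW to N25, N29: 95 each.
    N25: 110+95 = 205 > 160
    N29: 30+95 = 125 > 100
Round 2 — N25, N29 trip offline.
  N25 sheds 205 MW: no online neighbours, lost.
  N29 sheds 125 MW to N11, N15: 62 each (1 lost).
    N11: 60+62 = 122 > 110
    N15: 50+62 = 112 ≤ 120
Round 3 — N11 trips offline.
  N11 sheds 122 MW: no online neighbours, lost.
No further trips.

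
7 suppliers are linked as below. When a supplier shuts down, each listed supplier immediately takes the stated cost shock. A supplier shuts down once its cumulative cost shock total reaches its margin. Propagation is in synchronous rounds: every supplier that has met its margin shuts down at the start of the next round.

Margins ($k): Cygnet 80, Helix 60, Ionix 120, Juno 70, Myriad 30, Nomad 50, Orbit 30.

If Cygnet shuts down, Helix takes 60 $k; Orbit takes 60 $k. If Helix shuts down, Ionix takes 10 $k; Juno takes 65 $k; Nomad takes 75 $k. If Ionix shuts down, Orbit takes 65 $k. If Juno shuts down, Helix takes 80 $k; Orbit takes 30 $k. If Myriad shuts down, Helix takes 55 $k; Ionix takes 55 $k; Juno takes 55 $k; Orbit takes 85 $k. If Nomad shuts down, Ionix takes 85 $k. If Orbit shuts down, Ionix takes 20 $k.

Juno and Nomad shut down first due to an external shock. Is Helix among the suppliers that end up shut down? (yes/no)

Round 1 — Juno, Nomad shut down (initial).
  Helix: +80 → 80 ≥ 60
  Ionix: +85 → 85 < 120
  Orbit: +30 → 30 ≥ 30
Round 2 — Helix, Orbit shut down.
  Ionix: +10+20 → 115 < 120
No further shutdowns.

yes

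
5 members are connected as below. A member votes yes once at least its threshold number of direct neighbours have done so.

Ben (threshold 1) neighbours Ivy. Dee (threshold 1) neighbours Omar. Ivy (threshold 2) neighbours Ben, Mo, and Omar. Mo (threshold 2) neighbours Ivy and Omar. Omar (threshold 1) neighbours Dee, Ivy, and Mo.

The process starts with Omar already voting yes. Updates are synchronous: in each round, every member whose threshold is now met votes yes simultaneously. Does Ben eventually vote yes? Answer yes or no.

Round 1 — Omar votes yes (initial).
Round 2 — checking thresholds:
  Dee: 1 of 1 neighbours ≥ 1, votes yes.
  Ivy: 1 of 3 neighbours < 2, holds.
  Mo: 1 of 2 neighbours < 2, holds.
Round 3 — no new yes votes; cascade stops.

no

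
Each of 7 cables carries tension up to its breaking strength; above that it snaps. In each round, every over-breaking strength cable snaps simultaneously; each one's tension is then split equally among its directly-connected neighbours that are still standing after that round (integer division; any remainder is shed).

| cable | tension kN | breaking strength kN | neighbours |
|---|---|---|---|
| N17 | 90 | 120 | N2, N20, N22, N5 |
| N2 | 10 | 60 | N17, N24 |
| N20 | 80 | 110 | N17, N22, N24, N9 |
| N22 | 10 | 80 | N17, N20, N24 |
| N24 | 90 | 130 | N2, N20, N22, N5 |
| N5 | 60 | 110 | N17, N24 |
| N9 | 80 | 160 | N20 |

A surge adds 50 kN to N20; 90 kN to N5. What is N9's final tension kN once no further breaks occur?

Round 1 — N20 at 130 > 110; N5 at 150 > 110. N20, N5 snap.
  N20 sheds 130 kN to N17, N22, N24, N9: 32 each (2 lost).
    N17: 90+32 = 122 > 120
    N22: 10+32 = 42 ≤ 80
    N24: 90+32 = 122 ≤ 130
    N9: 80+32 = 112 ≤ 160
  N5 sheds 150 kN to N17, N24: 75 each.
    N17: 122+75 = 197 > 120
    N24: 122+75 = 197 > 130
Round 2 — N17, N24 snap.
  N17 sheds 197 kN to N2, N22: 98 each (1 lost).
    N2: 10+98 = 108 > 60
    N22: 42+98 = 140 > 80
  N24 sheds 197 kN to N2, N22: 98 each (1 lost).
    N2: 108+98 = 206 > 60
    N22: 140+98 = 238 > 80
Round 3 — N2, N22 snap.
  N2 sheds 206 kN: no online neighbours, lost.
  N22 sheds 238 kN: no online neighbours, lost.
No further breaks.

112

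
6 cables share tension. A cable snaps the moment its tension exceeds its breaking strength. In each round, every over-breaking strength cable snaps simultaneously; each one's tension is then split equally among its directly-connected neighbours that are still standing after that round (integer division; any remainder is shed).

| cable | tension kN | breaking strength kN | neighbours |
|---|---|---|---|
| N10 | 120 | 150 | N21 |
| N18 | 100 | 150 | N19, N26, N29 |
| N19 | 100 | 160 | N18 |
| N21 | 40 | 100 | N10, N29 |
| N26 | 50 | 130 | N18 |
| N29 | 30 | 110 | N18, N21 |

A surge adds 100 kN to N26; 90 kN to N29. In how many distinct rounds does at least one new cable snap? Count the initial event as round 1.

Round 1 — N26 at 150 > 130; N29 at 120 > 110. N26, N29 snap.
  N26 sheds 150 kN to N18: 150 each.
    N18: 100+150 = 250 > 150
  N29 sheds 120 kN to N18, N21: 60 each.
    N18: 250+60 = 310 > 150
    N21: 40+60 = 100 ≤ 100
Round 2 — N18 snaps.
  N18 sheds 310 kN to N19: 310 each.
    N19: 100+310 = 410 > 160
Round 3 — N19 snaps.
  N19 sheds 410 kN: no online neighbours, lost.
No further breaks.

3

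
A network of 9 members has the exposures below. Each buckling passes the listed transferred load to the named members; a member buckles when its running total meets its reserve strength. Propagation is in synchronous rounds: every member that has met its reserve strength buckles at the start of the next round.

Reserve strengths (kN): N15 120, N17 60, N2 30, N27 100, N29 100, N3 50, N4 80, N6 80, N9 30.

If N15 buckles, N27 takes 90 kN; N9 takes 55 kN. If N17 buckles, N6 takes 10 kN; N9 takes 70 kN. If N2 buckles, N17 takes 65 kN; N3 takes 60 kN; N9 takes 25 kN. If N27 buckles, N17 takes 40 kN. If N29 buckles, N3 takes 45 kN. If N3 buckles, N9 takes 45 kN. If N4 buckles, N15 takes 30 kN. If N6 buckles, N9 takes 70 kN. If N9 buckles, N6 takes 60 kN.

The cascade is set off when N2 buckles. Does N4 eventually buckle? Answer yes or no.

Round 1 — N2 buckles (initial).
  N17: +65 → 65 ≥ 60
  N3: +60 → 60 ≥ 50
  N9: +25 → 25 < 30
Round 2 — N17, N3 buckle.
  N6: +10 → 10 < 80
  N9: +70+45 → 140 ≥ 30
Round 3 — N9 buckles.
  N6: +60 → 70 < 80
No further bucklings.

no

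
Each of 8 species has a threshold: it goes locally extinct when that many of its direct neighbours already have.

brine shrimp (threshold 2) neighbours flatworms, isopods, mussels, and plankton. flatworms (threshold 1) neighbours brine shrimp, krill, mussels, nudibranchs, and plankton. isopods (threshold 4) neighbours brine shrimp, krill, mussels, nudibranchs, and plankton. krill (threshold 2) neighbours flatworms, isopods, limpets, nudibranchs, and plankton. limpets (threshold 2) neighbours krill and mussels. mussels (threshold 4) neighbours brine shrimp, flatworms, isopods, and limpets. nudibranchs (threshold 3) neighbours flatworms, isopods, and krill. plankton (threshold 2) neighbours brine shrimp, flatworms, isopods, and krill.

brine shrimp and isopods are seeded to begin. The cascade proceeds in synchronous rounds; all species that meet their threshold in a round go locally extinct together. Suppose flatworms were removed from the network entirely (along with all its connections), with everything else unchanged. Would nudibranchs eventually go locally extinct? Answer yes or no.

no

With flatworms removed:
Round 1 — brine shrimp, isopods go locally extinct (initial).
Round 2 — checking thresholds:
  krill: 1 of 4 neighbours < 2, holds.
  mussels: 2 of 3 neighbours < 4, holds.
  nudibranchs: 1 of 2 neighbours < 3, holds.
  plankton: 2 of 3 neighbours ≥ 2, goes locally extinct.
Round 3 — checking thresholds:
  krill: 2 of 4 neighbours ≥ 2, goes locally extinct.
  mussels: 2 of 3 neighbours < 4, holds.
  nudibranchs: 1 of 2 neighbours < 3, holds.
Round 4 — no new extinctions; cascade stops.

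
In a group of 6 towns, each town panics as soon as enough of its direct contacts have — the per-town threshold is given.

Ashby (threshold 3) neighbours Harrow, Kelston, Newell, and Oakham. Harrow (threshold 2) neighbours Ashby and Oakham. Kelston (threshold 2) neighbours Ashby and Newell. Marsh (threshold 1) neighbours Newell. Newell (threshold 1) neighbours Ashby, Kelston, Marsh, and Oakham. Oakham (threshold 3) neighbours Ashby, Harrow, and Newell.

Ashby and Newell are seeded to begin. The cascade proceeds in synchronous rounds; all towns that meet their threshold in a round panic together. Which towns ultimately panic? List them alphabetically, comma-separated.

Ashby, Kelston, Marsh, Newell

Round 1 — Ashby, Newell panic (initial).
Round 2 — checking thresholds:
  Harrow: 1 of 2 neighbours < 2, not yet.
  Kelston: 2 of 2 neighbours ≥ 2, panics.
  Marsh: 1 of 1 neighbours ≥ 1, panics.
  Oakham: 2 of 3 neighbours < 3, not yet.
Round 3 — no new panics; cascade stops.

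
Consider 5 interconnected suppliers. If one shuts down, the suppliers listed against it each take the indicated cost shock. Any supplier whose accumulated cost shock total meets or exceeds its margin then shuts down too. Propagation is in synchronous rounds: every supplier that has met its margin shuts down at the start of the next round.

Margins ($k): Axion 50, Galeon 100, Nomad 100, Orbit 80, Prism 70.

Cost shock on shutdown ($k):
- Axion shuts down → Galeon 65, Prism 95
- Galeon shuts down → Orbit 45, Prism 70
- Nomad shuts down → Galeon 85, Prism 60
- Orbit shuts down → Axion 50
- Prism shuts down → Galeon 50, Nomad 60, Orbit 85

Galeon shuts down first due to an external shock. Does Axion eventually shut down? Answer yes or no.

yes

Round 1 — Galeon shuts down (initial).
  Orbit: +45 → 45 < 80
  Prism: +70 → 70 ≥ 70
Round 2 — Prism shuts down.
  Nomad: +60 → 60 < 100
  Orbit: +85 → 130 ≥ 80
Round 3 — Orbit shuts down.
  Axion: +50 → 50 ≥ 50
Round 4 — Axion shuts down.
No further shutdowns.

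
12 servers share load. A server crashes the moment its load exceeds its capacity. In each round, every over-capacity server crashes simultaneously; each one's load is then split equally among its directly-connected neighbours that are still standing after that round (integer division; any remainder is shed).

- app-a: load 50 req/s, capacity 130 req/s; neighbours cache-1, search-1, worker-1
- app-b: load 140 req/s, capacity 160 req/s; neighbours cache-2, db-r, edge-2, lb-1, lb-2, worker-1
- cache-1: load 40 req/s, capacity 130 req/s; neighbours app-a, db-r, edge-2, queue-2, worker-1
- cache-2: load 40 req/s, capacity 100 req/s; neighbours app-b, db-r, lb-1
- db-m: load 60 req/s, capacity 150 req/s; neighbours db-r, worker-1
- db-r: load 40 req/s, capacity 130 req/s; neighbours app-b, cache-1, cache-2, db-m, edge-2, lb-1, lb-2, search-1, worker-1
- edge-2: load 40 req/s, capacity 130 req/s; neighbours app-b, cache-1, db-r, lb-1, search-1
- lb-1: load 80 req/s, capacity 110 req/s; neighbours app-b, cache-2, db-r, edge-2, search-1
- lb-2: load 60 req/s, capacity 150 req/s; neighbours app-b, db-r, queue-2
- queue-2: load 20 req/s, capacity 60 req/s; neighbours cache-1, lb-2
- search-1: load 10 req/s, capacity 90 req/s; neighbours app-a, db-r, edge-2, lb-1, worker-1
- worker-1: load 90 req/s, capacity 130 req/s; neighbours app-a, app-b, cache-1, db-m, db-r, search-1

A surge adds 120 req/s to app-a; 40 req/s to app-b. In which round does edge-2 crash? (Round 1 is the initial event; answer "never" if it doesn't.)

Round 1 — app-a at 170 > 130; app-b at 180 > 160. app-a, app-b crash.
  app-a sheds 170 req/s to cache-1, search-1, worker-1: 56 each (2 lost).
    cache-1: 40+56 = 96 ≤ 130
    search-1: 10+56 = 66 ≤ 90
    worker-1: 90+56 = 146 > 130
  app-b sheds 180 req/s to cache-2, db-r, edge-2, lb-1, lb-2, worker-1: 30 each.
    cache-2: 40+30 = 70 ≤ 100
    db-r: 40+30 = 70 ≤ 130
    edge-2: 40+30 = 70 ≤ 130
    lb-1: 80+30 = 110 ≤ 110
    lb-2: 60+30 = 90 ≤ 150
    worker-1: 146+30 = 176 > 130
Round 2 — worker-1 crashes.
  worker-1 sheds 176 req/s to cache-1, db-m, db-r, search-1: 44 each.
    cache-1: 96+44 = 140 > 130
    db-m: 60+44 = 104 ≤ 150
    db-r: 70+44 = 114 ≤ 130
    search-1: 66+44 = 110 > 90
Round 3 — cache-1, search-1 crash.
  cache-1 sheds 140 req/s to db-r, edge-2, queue-2: 46 each (2 lost).
    db-r: 114+46 = 160 > 130
    edge-2: 70+46 = 116 ≤ 130
    queue-2: 20+46 = 66 > 60
  search-1 sheds 110 req/s to db-r, edge-2, lb-1: 36 each (2 lost).
    db-r: 160+36 = 196 > 130
    edge-2: 116+36 = 152 > 130
    lb-1: 110+36 = 146 > 110
Round 4 — db-r, edge-2, lb-1, queue-2 crash.
  db-r sheds 196 req/s to cache-2, db-m, lb-2: 65 each (1 lost).
    cache-2: 70+65 = 135 > 100
    db-m: 104+65 = 169 > 150
    lb-2: 90+65 = 155 > 150
  edge-2 sheds 152 req/s: no online neighbours, lost.
  lb-1 sheds 146 req/s to cache-2: 146 each.
    cache-2: 135+146 = 281 > 100
  queue-2 sheds 66 req/s to lb-2: 66 each.
    lb-2: 155+66 = 221 > 150
Round 5 — cache-2, db-m, lb-2 crash.
  cache-2 sheds 281 req/s: no online neighbours, lost.
  db-m sheds 169 req/s: no online neighbours, lost.
  lb-2 sheds 221 req/s: no online neighbours, lost.
No further crashes.

4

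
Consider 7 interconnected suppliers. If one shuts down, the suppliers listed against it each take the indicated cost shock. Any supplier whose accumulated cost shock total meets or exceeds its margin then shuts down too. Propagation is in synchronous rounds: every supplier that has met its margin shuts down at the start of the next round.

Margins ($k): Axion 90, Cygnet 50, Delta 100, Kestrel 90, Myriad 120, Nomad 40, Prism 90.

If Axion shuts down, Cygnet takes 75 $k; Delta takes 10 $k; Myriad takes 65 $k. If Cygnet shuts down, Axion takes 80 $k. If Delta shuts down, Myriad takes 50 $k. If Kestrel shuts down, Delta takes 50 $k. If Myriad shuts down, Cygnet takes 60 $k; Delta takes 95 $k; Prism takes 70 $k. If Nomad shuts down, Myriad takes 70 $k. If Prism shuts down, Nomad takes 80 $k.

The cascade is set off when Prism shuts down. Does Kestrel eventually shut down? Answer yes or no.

no

Round 1 — Prism shuts down (initial).
  Nomad: +80 → 80 ≥ 40
Round 2 — Nomad shuts down.
  Myriad: +70 → 70 < 120
No further shutdowns.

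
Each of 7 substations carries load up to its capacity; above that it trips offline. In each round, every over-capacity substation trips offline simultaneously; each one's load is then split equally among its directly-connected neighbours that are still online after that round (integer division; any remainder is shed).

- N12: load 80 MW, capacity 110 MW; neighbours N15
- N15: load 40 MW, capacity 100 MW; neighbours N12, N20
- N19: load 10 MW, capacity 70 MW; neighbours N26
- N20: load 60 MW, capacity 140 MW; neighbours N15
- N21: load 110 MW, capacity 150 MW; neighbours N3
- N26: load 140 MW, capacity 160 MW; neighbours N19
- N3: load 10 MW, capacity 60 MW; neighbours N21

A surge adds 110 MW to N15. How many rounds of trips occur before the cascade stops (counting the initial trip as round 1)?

2

Round 1 — N15 at 150 > 100. N15 trips offline.
  N15 sheds 150 MW to N12, N20: 75 each.
    N12: 80+75 = 155 > 110
    N20: 60+75 = 135 ≤ 140
Round 2 — N12 trips offline.
  N12 sheds 155 MW: no online neighbours, lost.
No further trips.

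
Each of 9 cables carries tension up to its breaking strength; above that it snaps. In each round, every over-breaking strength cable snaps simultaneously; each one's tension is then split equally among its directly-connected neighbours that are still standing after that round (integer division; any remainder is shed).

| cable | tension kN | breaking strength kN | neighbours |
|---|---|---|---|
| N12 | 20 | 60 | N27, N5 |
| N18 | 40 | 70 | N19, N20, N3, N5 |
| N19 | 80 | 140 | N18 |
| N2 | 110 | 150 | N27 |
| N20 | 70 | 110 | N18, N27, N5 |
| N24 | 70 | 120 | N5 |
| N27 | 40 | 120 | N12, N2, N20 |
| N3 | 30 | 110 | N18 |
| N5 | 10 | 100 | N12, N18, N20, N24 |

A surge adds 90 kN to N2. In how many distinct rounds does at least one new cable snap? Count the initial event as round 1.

5

Round 1 — N2 at 200 > 150. N2 snaps.
  N2 sheds 200 kN to N27: 200 each.
    N27: 40+200 = 240 > 120
Round 2 — N27 snaps.
  N27 sheds 240 kN to N12, N20: 120 each.
    N12: 20+120 = 140 > 60
    N20: 70+120 = 190 > 110
Round 3 — N12, N20 snap.
  N12 sheds 140 kN to N5: 140 each.
    N5: 10+140 = 150 > 100
  N20 sheds 190 kN to N18, N5: 95 each.
    N18: 40+95 = 135 > 70
    N5: 150+95 = 245 > 100
Round 4 — N18, N5 snap.
  N18 sheds 135 kN to N19, N3: 67 each (1 lost).
    N19: 80+67 = 147 > 140
    N3: 30+67 = 97 ≤ 110
  N5 sheds 245 kN to N24: 245 each.
    N24: 70+245 = 315 > 120
Round 5 — N19, N24 snap.
  N19 sheds 147 kN: no online neighbours, lost.
  N24 sheds 315 kN: no online neighbours, lost.
No further breaks.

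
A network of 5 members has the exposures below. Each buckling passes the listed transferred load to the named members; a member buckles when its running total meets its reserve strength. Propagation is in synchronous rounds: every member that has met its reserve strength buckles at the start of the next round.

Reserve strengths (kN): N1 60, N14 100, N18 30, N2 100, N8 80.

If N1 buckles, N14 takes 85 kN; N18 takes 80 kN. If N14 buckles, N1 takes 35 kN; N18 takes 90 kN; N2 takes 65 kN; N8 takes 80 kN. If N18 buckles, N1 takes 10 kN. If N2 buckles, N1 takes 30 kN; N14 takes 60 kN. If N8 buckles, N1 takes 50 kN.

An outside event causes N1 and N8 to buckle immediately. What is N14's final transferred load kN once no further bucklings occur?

85

Round 1 — N1, N8 buckle (initial).
  N14: +85 → 85 < 100
  N18: +80 → 80 ≥ 30
Round 2 — N18 buckles.
No further bucklings.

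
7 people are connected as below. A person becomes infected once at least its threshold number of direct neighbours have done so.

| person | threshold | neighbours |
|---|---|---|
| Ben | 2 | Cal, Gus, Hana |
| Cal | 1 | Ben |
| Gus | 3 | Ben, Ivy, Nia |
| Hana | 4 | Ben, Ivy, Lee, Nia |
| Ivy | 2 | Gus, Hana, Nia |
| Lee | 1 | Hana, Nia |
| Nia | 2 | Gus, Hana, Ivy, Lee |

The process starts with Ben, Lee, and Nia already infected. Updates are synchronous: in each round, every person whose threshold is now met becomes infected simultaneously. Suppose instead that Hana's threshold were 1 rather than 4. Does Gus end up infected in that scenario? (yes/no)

yes

With Hana's threshold at 1:
Round 1 — Ben, Lee, Nia become infected (initial).
Round 2 — checking thresholds:
  Cal: 1 of 1 neighbours ≥ 1, becomes infected.
  Gus: 2 of 3 neighbours < 3, below threshold.
  Hana: 3 of 4 neighbours ≥ 1, becomes infected.
  Ivy: 1 of 3 neighbours < 2, below threshold.
Round 3 — checking thresholds:
  Gus: 2 of 3 neighbours < 3, below threshold.
  Ivy: 2 of 3 neighbours ≥ 2, becomes infected.
Round 4 — checking thresholds:
  Gus: 3 of 3 neighbours ≥ 3, becomes infected.
Round 5 — no new infections; cascade stops.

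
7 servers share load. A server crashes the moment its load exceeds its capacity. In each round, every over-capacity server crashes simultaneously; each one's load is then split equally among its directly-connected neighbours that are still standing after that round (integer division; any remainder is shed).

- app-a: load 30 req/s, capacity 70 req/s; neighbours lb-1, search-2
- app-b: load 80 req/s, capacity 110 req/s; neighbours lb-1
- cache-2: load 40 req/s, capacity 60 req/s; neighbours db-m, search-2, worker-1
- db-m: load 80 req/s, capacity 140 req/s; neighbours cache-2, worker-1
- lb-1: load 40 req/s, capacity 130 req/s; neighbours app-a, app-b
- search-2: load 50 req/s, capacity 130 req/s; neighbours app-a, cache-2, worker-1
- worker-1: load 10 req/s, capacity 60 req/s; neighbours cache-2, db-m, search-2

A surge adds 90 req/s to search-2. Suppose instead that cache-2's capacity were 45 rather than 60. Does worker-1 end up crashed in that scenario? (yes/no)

With cache-2's capacity at 45:
Round 1 — search-2 at 140 > 130. search-2 crashes.
  search-2 sheds 140 req/s to app-a, cache-2, worker-1: 46 each (2 lost).
    app-a: 30+46 = 76 > 70
    cache-2: 40+46 = 86 > 45
    worker-1: 10+46 = 56 ≤ 60
Round 2 — app-a, cache-2 crash.
  app-a sheds 76 req/s to lb-1: 76 each.
    lb-1: 40+76 = 116 ≤ 130
  cache-2 sheds 86 req/s to db-m, worker-1: 43 each.
    db-m: 80+43 = 123 ≤ 140
    worker-1: 56+43 = 99 > 60
Round 3 — worker-1 crashes.
  worker-1 sheds 99 req/s to db-m: 99 each.
    db-m: 123+99 = 222 > 140
Round 4 — db-m crashes.
  db-m sheds 222 req/s: no online neighbours, lost.
No further crashes.

yes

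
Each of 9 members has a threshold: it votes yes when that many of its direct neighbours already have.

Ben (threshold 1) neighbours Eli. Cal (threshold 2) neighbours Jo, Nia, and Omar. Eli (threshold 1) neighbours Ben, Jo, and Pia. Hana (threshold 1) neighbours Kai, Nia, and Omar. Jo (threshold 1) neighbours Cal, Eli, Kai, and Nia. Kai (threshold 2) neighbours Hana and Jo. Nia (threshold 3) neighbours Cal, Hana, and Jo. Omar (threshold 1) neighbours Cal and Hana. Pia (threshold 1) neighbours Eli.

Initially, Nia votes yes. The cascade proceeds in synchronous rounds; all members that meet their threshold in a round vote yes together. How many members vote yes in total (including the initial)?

Round 1 — Nia votes yes (initial).
Round 2 — checking thresholds:
  Cal: 1 of 3 neighbours < 2, not yet.
  Hana: 1 of 3 neighbours ≥ 1, votes yes.
  Jo: 1 of 4 neighbours ≥ 1, votes yes.
Round 3 — checking thresholds:
  Cal: 2 of 3 neighbours ≥ 2, votes yes.
  Eli: 1 of 3 neighbours ≥ 1, votes yes.
  Kai: 2 of 2 neighbours ≥ 2, votes yes.
  Omar: 1 of 2 neighbours ≥ 1, votes yes.
Round 4 — checking thresholds:
  Ben: 1 of 1 neighbours ≥ 1, votes yes.
  Pia: 1 of 1 neighbours ≥ 1, votes yes.
Round 5 — no new yes votes; cascade stops.

9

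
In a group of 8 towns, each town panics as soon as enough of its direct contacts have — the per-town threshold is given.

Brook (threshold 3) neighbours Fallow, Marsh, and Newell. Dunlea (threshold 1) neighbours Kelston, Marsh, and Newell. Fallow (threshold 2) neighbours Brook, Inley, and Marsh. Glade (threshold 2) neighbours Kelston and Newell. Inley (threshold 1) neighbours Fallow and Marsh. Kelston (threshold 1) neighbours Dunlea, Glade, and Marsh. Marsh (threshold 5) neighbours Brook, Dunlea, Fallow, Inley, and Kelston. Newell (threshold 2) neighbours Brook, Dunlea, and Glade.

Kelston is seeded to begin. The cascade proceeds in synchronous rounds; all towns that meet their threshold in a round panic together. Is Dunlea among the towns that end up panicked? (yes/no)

yes

Round 1 — Kelston panics (initial).
Round 2 — checking thresholds:
  Dunlea: 1 of 3 neighbours ≥ 1, panics.
  Glade: 1 of 2 neighbours < 2, not yet.
  Marsh: 1 of 5 neighbours < 5, not yet.
Round 3 — no new panics; cascade stops.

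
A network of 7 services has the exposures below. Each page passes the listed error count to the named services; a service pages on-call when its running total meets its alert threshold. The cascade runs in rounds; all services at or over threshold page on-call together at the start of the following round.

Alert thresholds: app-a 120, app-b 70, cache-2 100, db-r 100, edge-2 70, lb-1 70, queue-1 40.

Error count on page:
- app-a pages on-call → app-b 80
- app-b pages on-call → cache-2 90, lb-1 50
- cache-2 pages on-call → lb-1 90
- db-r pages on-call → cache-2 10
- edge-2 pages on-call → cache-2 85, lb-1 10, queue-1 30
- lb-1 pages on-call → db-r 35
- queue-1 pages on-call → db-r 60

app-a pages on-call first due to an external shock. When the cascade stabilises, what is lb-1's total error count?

50

Round 1 — app-a pages on-call (initial).
  app-b: +80 → 80 ≥ 70
Round 2 — app-b pages on-call.
  cache-2: +90 → 90 < 100
  lb-1: +50 → 50 < 70
No further pages.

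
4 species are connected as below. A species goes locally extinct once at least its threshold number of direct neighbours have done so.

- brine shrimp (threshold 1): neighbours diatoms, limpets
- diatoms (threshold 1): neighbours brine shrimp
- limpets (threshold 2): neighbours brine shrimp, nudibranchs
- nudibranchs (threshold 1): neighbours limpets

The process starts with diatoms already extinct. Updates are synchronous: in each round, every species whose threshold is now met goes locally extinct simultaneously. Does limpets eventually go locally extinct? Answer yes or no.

no

Round 1 — diatoms goes locally extinct (initial).
Round 2 — checking thresholds:
  brine shrimp: 1 of 2 neighbours ≥ 1, goes locally extinct.
Round 3 — no new extinctions; cascade stops.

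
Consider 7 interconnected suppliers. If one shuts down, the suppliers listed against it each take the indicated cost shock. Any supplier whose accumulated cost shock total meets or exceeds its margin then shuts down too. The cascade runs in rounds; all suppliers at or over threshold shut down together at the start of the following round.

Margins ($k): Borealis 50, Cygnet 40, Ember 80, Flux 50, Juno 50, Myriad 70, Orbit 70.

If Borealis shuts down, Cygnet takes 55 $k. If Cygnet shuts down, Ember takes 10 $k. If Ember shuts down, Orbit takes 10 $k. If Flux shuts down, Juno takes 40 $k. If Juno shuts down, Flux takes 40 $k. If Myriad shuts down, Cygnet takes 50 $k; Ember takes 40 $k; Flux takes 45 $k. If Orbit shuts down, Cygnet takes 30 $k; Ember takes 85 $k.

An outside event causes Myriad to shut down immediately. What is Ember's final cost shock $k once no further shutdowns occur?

50

Round 1 — Myriad shuts down (initial).
  Cygnet: +50 → 50 ≥ 40
  Ember: +40 → 40 < 80
  Flux: +45 → 45 < 50
Round 2 — Cygnet shuts down.
  Ember: +10 → 50 < 80
No further shutdowns.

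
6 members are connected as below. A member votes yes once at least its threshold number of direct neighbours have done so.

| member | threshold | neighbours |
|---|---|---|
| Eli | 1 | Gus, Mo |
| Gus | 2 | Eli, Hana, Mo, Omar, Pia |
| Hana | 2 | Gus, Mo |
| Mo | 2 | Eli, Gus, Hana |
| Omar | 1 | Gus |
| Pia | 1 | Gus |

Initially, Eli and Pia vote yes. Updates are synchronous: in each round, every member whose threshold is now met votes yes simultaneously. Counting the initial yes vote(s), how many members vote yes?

Round 1 — Eli, Pia vote yes (initial).
Round 2 — checking thresholds:
  Gus: 2 of 5 neighbours ≥ 2, votes yes.
  Mo: 1 of 3 neighbours < 2, below threshold.
Round 3 — checking thresholds:
  Hana: 1 of 2 neighbours < 2, below threshold.
  Mo: 2 of 3 neighbours ≥ 2, votes yes.
  Omar: 1 of 1 neighbours ≥ 1, votes yes.
Round 4 — checking thresholds:
  Hana: 2 of 2 neighbours ≥ 2, votes yes.
Round 5 — no new yes votes; cascade stops.

6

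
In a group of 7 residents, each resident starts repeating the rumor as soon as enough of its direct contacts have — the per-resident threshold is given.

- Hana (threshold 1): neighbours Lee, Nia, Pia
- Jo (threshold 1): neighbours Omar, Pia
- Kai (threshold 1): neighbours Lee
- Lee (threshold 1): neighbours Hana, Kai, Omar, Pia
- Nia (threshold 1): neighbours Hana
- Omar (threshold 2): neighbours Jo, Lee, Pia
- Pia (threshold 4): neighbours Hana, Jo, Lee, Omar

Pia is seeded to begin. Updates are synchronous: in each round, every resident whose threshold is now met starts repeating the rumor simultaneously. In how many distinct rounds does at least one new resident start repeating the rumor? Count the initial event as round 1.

Round 1 — Pia starts repeating the rumor (initial).
Round 2 — checking thresholds:
  Hana: 1 of 3 neighbours ≥ 1, starts repeating the rumor.
  Jo: 1 of 2 neighbours ≥ 1, starts repeating the rumor.
  Lee: 1 of 4 neighbours ≥ 1, starts repeating the rumor.
  Omar: 1 of 3 neighbours < 2, not yet.
Round 3 — checking thresholds:
  Kai: 1 of 1 neighbours ≥ 1, starts repeating the rumor.
  Nia: 1 of 1 neighbours ≥ 1, starts repeating the rumor.
  Omar: 3 of 3 neighbours ≥ 2, starts repeating the rumor.
Round 4 — no new spreads; cascade stops.

3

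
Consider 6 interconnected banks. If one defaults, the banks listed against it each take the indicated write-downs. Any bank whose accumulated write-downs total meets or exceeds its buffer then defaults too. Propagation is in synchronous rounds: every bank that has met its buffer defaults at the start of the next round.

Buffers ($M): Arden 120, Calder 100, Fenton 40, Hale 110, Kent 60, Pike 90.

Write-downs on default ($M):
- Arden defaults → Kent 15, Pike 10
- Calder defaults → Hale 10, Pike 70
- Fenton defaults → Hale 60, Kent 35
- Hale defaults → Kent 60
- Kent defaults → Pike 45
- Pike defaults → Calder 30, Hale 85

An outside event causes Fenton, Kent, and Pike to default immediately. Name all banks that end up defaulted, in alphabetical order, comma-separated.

Round 1 — Fenton, Kent, Pike default (initial).
  Calder: +30 → 30 < 100
  Hale: +60+85 → 145 ≥ 110
Round 2 — Hale defaults.
No further defaults.

Fenton, Hale, Kent, Pike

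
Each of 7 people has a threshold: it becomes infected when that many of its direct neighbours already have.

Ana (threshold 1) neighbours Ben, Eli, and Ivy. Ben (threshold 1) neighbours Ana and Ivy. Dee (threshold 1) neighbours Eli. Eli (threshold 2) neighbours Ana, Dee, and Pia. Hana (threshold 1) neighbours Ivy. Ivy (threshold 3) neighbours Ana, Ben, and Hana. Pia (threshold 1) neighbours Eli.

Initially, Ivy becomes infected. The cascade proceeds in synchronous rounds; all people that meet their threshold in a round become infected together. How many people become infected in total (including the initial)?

Round 1 — Ivy becomes infected (initial).
Round 2 — checking thresholds:
  Ana: 1 of 3 neighbours ≥ 1, becomes infected.
  Ben: 1 of 2 neighbours ≥ 1, becomes infected.
  Hana: 1 of 1 neighbours ≥ 1, becomes infected.
Round 3 — no new infections; cascade stops.

4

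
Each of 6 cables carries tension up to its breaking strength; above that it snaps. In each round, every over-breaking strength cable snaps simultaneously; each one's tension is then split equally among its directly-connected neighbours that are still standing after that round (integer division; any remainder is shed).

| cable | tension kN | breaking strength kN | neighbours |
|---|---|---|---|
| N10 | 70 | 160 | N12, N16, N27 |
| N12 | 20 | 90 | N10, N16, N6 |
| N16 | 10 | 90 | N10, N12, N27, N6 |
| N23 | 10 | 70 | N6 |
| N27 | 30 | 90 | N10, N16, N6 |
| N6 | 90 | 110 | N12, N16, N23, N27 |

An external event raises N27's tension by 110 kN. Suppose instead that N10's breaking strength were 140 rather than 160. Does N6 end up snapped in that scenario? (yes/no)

yes

With N10's breaking strength at 140:
Round 1 — N27 at 140 > 90. N27 snaps.
  N27 sheds 140 kN to N10, N16, N6: 46 each (2 lost).
    N10: 70+46 = 116 ≤ 140
    N16: 10+46 = 56 ≤ 90
    N6: 90+46 = 136 > 110
Round 2 — N6 snaps.
  N6 sheds 136 kN to N12, N16, N23: 45 each (1 lost).
    N12: 20+45 = 65 ≤ 90
    N16: 56+45 = 101 > 90
    N23: 10+45 = 55 ≤ 70
Round 3 — N16 snaps.
  N16 sheds 101 kN to N10, N12: 50 each (1 lost).
    N10: 116+50 = 166 > 140
    N12: 65+50 = 115 > 90
Round 4 — N10, N12 snap.
  N10 sheds 166 kN: no online neighbours, lost.
  N12 sheds 115 kN: no online neighbours, lost.
No further breaks.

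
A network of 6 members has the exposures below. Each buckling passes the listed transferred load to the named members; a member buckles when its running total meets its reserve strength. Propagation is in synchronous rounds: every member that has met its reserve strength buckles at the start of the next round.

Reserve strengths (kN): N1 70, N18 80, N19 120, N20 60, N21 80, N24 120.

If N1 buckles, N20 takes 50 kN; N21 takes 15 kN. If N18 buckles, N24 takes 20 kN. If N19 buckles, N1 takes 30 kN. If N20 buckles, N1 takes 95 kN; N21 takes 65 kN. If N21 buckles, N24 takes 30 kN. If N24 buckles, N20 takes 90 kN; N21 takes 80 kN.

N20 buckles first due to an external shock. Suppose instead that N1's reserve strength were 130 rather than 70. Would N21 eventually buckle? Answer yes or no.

no

With N1's reserve strength at 130:
Round 1 — N20 buckles (initial).
  N1: +95 → 95 < 130
  N21: +65 → 65 < 80
No further bucklings.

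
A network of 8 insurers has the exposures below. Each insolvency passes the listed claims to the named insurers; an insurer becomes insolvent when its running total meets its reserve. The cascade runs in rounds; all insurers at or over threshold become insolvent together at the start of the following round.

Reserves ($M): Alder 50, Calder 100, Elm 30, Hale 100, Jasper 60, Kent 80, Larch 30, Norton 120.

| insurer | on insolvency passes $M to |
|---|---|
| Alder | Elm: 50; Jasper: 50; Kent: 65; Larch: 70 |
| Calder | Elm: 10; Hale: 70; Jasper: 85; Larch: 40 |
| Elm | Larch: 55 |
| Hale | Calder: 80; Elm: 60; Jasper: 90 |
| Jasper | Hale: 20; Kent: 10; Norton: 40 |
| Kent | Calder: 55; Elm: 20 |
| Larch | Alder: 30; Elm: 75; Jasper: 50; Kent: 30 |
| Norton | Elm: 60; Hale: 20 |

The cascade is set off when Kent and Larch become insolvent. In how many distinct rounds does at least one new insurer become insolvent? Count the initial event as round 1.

Round 1 — Kent, Larch become insolvent (initial).
  Alder: +30 → 30 < 50
  Calder: +55 → 55 < 100
  Elm: +20+75 → 95 ≥ 30
  Jasper: +50 → 50 < 60
Round 2 — Elm becomes insolvent.
No further insolvencies.

2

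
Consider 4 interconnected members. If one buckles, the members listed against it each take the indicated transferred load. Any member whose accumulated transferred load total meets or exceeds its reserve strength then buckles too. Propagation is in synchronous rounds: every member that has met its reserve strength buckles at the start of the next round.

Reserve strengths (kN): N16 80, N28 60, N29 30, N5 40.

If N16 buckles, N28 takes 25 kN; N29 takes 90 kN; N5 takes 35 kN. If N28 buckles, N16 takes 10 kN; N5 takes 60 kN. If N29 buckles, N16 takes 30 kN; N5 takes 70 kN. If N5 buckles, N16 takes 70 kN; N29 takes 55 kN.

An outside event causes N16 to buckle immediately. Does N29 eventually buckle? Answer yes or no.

Round 1 — N16 buckles (initial).
  N28: +25 → 25 < 60
  N29: +90 → 90 ≥ 30
  N5: +35 → 35 < 40
Round 2 — N29 buckles.
  N5: +70 → 105 ≥ 40
Round 3 — N5 buckles.
No further bucklings.

yes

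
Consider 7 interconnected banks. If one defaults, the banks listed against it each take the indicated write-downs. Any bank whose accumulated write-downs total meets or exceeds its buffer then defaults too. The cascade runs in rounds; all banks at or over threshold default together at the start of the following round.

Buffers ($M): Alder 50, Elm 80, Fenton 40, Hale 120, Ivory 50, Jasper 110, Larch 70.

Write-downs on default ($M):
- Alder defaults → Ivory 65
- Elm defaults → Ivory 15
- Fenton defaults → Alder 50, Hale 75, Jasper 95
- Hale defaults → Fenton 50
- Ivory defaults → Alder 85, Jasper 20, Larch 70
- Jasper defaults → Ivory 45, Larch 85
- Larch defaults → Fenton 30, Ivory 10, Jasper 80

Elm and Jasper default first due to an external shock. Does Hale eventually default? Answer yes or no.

Round 1 — Elm, Jasper default (initial).
  Ivory: +15+45 → 60 ≥ 50
  Larch: +85 → 85 ≥ 70
Round 2 — Ivory, Larch default.
  Alder: +85 → 85 ≥ 50
  Fenton: +30 → 30 < 40
Round 3 — Alder defaults.
No further defaults.

no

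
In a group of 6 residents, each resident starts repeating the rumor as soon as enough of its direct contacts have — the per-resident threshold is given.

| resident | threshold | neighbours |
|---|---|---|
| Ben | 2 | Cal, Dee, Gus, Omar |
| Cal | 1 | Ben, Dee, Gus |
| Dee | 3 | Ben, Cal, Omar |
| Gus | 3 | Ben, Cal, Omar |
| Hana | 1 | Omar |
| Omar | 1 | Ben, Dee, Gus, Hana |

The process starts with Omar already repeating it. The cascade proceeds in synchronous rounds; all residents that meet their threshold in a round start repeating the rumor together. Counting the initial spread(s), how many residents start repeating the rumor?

2

Round 1 — Omar starts repeating the rumor (initial).
Round 2 — checking thresholds:
  Ben: 1 of 4 neighbours < 2, not yet.
  Dee: 1 of 3 neighbours < 3, not yet.
  Gus: 1 of 3 neighbours < 3, not yet.
  Hana: 1 of 1 neighbours ≥ 1, starts repeating the rumor.
Round 3 — no new spreads; cascade stops.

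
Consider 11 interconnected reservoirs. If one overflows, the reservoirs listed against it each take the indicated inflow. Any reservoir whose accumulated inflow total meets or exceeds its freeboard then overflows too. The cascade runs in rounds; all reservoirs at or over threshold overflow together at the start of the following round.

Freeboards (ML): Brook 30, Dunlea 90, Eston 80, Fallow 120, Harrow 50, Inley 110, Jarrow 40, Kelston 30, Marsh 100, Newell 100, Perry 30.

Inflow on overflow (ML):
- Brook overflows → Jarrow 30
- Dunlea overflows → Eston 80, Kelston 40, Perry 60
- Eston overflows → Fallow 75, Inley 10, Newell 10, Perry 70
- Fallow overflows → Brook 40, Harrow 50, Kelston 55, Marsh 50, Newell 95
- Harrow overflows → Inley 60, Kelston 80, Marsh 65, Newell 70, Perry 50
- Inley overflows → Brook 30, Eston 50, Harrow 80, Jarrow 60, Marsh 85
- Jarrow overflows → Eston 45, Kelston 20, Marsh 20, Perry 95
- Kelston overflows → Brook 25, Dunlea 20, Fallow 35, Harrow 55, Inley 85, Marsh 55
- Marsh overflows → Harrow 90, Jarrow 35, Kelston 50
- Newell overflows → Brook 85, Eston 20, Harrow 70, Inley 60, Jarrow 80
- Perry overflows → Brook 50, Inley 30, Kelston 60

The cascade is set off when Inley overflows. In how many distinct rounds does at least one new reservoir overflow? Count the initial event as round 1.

3

Round 1 — Inley overflows (initial).
  Brook: +30 → 30 ≥ 30
  Eston: +50 → 50 < 80
  Harrow: +80 → 80 ≥ 50
  Jarrow: +60 → 60 ≥ 40
  Marsh: +85 → 85 < 100
Round 2 — Brook, Harrow, Jarrow overflow.
  Eston: +45 → 95 ≥ 80
  Kelston: +80+20 → 100 ≥ 30
  Marsh: +65+20 → 170 ≥ 100
  Newell: +70 → 70 < 100
  Perry: +50+95 → 145 ≥ 30
Round 3 — Eston, Kelston, Marsh, Perry overflow.
  Dunlea: +20 → 20 < 90
  Fallow: +75+35 → 110 < 120
  Newell: +10 → 80 < 100
No further overflows.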